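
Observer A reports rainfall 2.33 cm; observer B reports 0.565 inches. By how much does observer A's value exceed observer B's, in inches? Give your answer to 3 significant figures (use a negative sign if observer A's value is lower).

observer A: 2.33 cm = 0.91732 in.
Difference: 0.91732 − 0.56500 = 0.352 in.

0.352 in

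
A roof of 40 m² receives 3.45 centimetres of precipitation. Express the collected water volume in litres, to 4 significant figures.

1380 litres

Depth: 3.45 cm × 10 = 34.5 mm.
1 mm over 1 m² is 1 L, so volume = 34.5 × 40 = 1380 L.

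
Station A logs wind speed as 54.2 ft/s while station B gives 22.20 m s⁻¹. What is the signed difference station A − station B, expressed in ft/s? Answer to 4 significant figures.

-18.63 ft/s

station B: 22.20 m/s = 72.8346 ft/s.
Difference: 54.2000 − 72.8346 = -18.63 ft/s.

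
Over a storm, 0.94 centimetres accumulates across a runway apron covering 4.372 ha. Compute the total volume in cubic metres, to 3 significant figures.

Depth: 0.94 cm × 10 = 9.4 mm.
Area: 4.372 ha = 43720 m².
1 mm over 1 m² is 1 L, so volume = 9.4 × 43720 = 410968 L = 411 m³.

411 cubic metres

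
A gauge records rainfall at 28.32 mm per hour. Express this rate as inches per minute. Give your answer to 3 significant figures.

0.0186 in/minute

28.32 mm/hour × 0.0393701 in/mm × 0.0166667 hour/minute = 0.0186 in/minute.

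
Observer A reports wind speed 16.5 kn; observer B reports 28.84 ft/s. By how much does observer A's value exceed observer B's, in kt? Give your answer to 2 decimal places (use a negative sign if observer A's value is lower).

-0.59 kt

observer B: 28.84 ft/s = 17.0872 kt.
Difference: 16.5000 − 17.0872 = -0.59 kt.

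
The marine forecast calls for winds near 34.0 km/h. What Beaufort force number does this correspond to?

34.0 km/h = 9.4 m/s, which is Beaufort 5 (fresh breeze, 8.0–10.7 m/s).

Beaufort force 5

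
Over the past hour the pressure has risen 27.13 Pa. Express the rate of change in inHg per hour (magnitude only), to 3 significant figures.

27.13 Pa / 1 h × 0.0002953 inHg/Pa = 0.00801 inHg/h.

0.00801 inHg per hour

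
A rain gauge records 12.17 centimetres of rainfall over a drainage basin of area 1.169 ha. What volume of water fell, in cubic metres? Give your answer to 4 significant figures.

Depth: 12.17 cm × 10 = 121.7 mm.
Area: 1.169 ha = 11690 m².
1 mm over 1 m² is 1 L, so volume = 121.7 × 11690 = 1422673 L = 1423 m³.

1423 cubic metres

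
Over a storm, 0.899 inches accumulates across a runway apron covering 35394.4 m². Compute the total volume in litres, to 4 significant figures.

808200 litres

Depth: 0.899 in × 25.4 = 22.8346 mm.
1 mm over 1 m² is 1 L, so volume = 22.8346 × 35394.4 = 808216.97 L ≈ 808200 L.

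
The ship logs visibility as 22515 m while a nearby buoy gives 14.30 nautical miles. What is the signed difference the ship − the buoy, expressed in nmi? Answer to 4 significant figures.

-2.143 nmi

the ship: 22515 m = 12.15713 nmi.
Difference: 12.15713 − 14.30000 = -2.143 nmi.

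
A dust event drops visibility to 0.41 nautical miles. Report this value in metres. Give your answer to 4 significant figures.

759.3 m

1 nmi = 1852 m, so 0.41 × 1852 = 759.3 m.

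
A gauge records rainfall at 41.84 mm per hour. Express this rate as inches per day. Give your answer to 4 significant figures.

39.53 in/day

41.84 mm/hour × 0.0393701 in/mm × 24 hour/day = 39.53 in/day.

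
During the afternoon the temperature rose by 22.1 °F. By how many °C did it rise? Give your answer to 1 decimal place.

12.3 °C

For a temperature change the 32° offset cancels: Δ°C = 22.1 × 0.5556 = 12.3 °C.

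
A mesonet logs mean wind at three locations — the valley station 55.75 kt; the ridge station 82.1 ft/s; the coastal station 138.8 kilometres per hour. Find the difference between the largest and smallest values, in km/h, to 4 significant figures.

48.71 km/h

the valley station: 55.75 kt = 103.2490 km/h.
the ridge station: 82.1 ft/s = 90.0867 km/h.
Spread: 138.8000 − 90.0867 = 48.71 km/h.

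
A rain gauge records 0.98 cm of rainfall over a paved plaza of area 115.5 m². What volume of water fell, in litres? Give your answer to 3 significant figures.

Depth: 0.98 cm × 10 = 9.8 mm.
1 mm over 1 m² is 1 L, so volume = 9.8 × 115.5 = 1131.9 L ≈ 1130 L.

1130 litres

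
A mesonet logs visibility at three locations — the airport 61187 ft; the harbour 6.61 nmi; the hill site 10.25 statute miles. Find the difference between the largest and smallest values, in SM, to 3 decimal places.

the airport: 61187 ft = 11.58845 SM.
the harbour: 6.61 nmi = 7.60665 SM.
Spread: 11.58845 − 7.60665 = 3.982 SM.

3.982 SM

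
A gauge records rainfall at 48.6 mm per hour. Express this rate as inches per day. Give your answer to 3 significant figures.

48.6 mm/hour × 0.0393701 in/mm × 24 hour/day = 45.9 in/day.

45.9 in/day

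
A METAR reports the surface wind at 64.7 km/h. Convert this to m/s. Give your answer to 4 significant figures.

17.97 m/s

1 km/h = 0.277778 m/s, so 64.7 × 0.277778 = 17.97 m/s.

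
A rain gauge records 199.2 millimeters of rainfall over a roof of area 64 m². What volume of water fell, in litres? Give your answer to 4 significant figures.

1 mm over 1 m² is 1 L, so volume = 199.2 × 64 = 12748.8 L ≈ 12750 L.

12750 litres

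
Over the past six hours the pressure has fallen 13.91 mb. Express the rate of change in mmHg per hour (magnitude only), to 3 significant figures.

1.74 mmHg per hour

13.91 mb / 6 h × 0.750062 mmHg/mb = 1.74 mmHg/h.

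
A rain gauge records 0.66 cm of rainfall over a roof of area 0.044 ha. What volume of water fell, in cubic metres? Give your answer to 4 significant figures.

2.904 cubic metres

Depth: 0.66 cm × 10 = 6.6 mm.
Area: 0.044 ha = 440 m².
1 mm over 1 m² is 1 L, so volume = 6.6 × 440 = 2904 L = 2.904 m³.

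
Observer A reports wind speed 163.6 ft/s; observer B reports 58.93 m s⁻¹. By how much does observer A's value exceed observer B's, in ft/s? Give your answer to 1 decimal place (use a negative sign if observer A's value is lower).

-29.7 ft/s

observer B: 58.93 m/s = 193.340 ft/s.
Difference: 163.600 − 193.340 = -29.7 ft/s.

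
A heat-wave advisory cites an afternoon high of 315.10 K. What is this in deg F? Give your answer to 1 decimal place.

First to °C: 41.95 °C.
Then to °F: 107.5 °F.

107.5 °F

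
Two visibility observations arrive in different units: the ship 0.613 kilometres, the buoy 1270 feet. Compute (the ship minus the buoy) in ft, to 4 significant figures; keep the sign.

the ship: 0.613 km = 2011.155 ft.
Difference: 2011.155 − 1270.000 = 741.2 ft.

741.2 ft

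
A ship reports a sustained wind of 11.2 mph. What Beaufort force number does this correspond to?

Beaufort force 3

11.2 mph = 5.0 m/s, which is Beaufort 3 (gentle breeze, 3.4–5.4 m/s).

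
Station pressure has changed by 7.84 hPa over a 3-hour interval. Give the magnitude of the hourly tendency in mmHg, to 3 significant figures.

7.84 hPa / 3 h × 0.750062 mmHg/hPa = 1.96 mmHg/h.

1.96 mmHg per hour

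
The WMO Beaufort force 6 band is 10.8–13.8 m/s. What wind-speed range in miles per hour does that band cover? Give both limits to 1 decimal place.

10.8–13.8 m/s × 2.237 = 24.2–30.9 mph.

24.2 to 30.9 mph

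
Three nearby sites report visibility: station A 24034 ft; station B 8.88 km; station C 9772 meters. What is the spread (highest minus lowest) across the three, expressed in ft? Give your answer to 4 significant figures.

station B: 8.88 km = 29133.86 ft.
station C: 9772 m = 32060.37 ft.
Spread: 32060.37 − 24034.00 = 8026 ft.

8026 ft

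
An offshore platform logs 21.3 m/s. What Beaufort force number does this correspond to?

21.3 m/s lies in the Beaufort 9 band (strong gale, 20.8–24.4 m/s).

Beaufort force 9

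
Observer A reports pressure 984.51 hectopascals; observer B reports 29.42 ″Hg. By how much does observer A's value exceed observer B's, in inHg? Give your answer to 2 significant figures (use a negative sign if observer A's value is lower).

observer A: 984.51 hPa = 29.0726 inHg.
Difference: 29.0726 − 29.4200 = -0.35 inHg.

-0.35 inHg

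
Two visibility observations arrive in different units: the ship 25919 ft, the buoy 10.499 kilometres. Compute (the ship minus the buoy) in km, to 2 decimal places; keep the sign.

the ship: 25919 ft = 7.9001 km.
Difference: 7.9001 − 10.4990 = -2.60 km.

-2.60 km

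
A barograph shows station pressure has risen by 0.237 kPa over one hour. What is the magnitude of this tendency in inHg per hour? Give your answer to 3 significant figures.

0.237 kPa / 1 h × 0.2953 inHg/kPa = 0.0700 inHg/h.

0.0700 inHg per hour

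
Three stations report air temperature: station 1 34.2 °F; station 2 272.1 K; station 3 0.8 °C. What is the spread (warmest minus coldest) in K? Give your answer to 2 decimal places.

station 1: 34.2 °F = 1.222 °C.
station 2: 272.1 K = -1.050 °C.
Spread: 1.222 − (-1.050) = 2.272 °C.

2.27 K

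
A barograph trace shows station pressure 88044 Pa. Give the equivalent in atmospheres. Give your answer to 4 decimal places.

1 Pa = 9.86923e-06 atm, so 88044 × 9.86923e-06 = 0.8689 atm.

0.8689 atm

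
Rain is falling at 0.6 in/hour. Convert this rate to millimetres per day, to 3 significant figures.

0.6 in/hour × 25.4 mm/in × 24 hour/day = 366 mm/day.

366 mm/day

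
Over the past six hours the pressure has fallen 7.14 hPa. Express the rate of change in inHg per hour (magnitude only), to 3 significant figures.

7.14 hPa / 6 h × 0.02953 inHg/hPa = 0.0351 inHg/h.

0.0351 inHg per hour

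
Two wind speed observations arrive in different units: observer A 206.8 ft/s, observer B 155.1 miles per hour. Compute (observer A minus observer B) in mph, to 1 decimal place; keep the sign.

observer A: 206.8 ft/s = 141.000 mph.
Difference: 141.000 − 155.100 = -14.1 mph.

-14.1 mph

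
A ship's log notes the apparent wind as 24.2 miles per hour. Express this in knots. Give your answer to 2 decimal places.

21.03 kt

1 mph = 0.868976 kt, so 24.2 × 0.868976 = 21.03 kt.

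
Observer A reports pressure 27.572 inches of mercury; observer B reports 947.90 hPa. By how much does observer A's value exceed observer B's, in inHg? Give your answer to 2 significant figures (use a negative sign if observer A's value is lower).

-0.42 inHg

observer B: 947.90 hPa = 27.9915 inHg.
Difference: 27.5720 − 27.9915 = -0.42 inHg.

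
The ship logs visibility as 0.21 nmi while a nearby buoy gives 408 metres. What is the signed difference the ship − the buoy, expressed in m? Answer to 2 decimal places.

-19.08 m

the ship: 0.21 nmi = 388.9200 m.
Difference: 388.9200 − 408.0000 = -19.08 m.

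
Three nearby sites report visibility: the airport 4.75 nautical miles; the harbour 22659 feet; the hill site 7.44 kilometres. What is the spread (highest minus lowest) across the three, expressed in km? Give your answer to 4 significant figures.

1.891 km

the airport: 4.75 nmi = 8.79700 km.
the harbour: 22659 ft = 6.90646 km.
Spread: 8.79700 − 6.90646 = 1.891 km.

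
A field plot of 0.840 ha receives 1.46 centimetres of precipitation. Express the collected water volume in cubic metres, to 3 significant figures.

Depth: 1.46 cm × 10 = 14.6 mm.
Area: 0.840 ha = 8400 m².
1 mm over 1 m² is 1 L, so volume = 14.6 × 8400 = 122640 L = 123 m³.

123 cubic metres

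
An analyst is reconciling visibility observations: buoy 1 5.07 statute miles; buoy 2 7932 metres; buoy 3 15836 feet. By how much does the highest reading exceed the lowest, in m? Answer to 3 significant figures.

buoy 1: 5.07 SM = 8159.37 m.
buoy 3: 15836 ft = 4826.81 m.
Spread: 8159.37 − 4826.81 = 3330 m.

3330 m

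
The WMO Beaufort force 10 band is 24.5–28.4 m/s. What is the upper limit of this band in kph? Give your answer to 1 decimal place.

24.5–28.4 m/s × 3.6 = 88.2–102.2 km/h.

102.2 km/h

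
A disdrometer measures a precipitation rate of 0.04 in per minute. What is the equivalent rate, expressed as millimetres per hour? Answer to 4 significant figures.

0.04 in/minute × 25.4 mm/in × 60 minute/hour = 60.96 mm/hour.

60.96 mm/hour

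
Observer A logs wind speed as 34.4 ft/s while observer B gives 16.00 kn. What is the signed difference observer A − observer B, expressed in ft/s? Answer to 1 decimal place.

7.4 ft/s

observer B: 16.00 kt = 27.005 ft/s.
Difference: 34.400 − 27.005 = 7.4 ft/s.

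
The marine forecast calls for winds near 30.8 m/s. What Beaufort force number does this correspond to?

Beaufort force 11

30.8 m/s lies in the Beaufort 11 band (violent storm, 28.5–32.6 m/s).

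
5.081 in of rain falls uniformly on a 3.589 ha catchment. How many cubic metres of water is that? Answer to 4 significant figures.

4632 cubic metres

Depth: 5.081 in × 25.4 = 129.0574 mm.
Area: 3.589 ha = 35890 m².
1 mm over 1 m² is 1 L, so volume = 129.0574 × 35890 = 4631870.1 L = 4632 m³.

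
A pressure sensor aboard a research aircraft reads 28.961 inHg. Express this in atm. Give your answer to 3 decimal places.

1 inHg = 0.0334211 atm, so 28.961 × 0.0334211 = 0.968 atm.

0.968 atm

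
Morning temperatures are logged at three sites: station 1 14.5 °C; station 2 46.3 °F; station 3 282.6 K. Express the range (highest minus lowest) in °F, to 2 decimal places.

station 2: 46.3 °F = 7.944 °C.
station 3: 282.6 K = 9.450 °C.
Spread: 14.500 − 7.944 = 6.556 °C = 11.80 °F.

11.80 °F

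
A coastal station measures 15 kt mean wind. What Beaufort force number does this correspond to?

15 kt lies in the Beaufort 4 band (moderate breeze, 11–16 kt).

Beaufort force 4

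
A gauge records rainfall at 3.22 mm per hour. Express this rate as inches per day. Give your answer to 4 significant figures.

3.22 mm/hour × 0.0393701 in/mm × 24 hour/day = 3.043 in/day.

3.043 in/day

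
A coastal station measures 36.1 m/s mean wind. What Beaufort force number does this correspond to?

Beaufort force 12

36.1 m/s lies in the Beaufort 12 band (hurricane force, ≥32.7 m/s).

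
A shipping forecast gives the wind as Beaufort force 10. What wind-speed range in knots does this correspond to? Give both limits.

48 to 55 kt

Beaufort 10 (storm) spans 48–55 knots.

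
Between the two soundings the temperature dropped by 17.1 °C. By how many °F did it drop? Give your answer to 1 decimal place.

Converting a difference, only the 9/5 scale factor applies: Δ°F = 17.1 × 1.8 = 30.8 °F.

30.8 °F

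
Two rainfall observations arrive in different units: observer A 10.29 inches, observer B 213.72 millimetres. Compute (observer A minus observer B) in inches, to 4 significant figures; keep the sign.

observer B: 213.72 mm = 8.41417 in.
Difference: 10.29000 − 8.41417 = 1.876 in.

1.876 in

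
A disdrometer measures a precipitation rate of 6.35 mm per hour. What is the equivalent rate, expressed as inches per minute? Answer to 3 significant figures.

0.00417 in/minute

6.35 mm/hour × 0.0393701 in/mm × 0.0166667 hour/minute = 0.00417 in/minute.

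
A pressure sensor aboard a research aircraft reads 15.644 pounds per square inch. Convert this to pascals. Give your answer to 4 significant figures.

1 psi = 6894.76 Pa, so 15.644 × 6894.76 = 107900 Pa.

107900 Pa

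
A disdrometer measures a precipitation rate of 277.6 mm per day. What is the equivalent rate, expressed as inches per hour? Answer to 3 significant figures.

0.455 in/hour

277.6 mm/day × 0.0393701 in/mm × 0.0416667 day/hour = 0.455 in/hour.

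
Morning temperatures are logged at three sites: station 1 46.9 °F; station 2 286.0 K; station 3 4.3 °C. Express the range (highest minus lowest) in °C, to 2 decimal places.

8.55 °C

station 1: 46.9 °F = 8.278 °C.
station 2: 286.0 K = 12.850 °C.
Spread: 12.850 − 4.300 = 8.550 °C.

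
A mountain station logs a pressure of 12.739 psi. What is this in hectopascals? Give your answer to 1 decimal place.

878.3 hPa

1 psi = 68.9476 hPa, so 12.739 × 68.9476 = 878.3 hPa.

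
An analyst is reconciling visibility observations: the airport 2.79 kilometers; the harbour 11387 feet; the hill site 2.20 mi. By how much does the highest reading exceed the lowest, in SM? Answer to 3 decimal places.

the airport: 2.79 km = 1.73363 SM.
the harbour: 11387 ft = 2.15663 SM.
Spread: 2.20000 − 1.73363 = 0.466 SM.

0.466 SM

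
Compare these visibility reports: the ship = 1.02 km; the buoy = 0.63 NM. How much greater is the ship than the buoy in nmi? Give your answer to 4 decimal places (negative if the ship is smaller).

-0.0792 nmi

the ship: 1.02 km = 0.550756 nmi.
Difference: 0.550756 − 0.630000 = -0.0792 nmi.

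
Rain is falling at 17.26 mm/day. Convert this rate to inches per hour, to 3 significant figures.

17.26 mm/day × 0.0393701 in/mm × 0.0416667 day/hour = 0.0283 in/hour.

0.0283 in/hour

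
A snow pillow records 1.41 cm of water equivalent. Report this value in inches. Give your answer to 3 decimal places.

0.555 in

1 cm = 0.393701 in, so 1.41 × 0.393701 = 0.555 in.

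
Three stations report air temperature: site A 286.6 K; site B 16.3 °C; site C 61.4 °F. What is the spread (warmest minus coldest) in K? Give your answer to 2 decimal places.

site A: 286.6 K = 13.450 °C.
site C: 61.4 °F = 16.333 °C.
Spread: 16.333 − 13.450 = 2.883 °C.

2.88 K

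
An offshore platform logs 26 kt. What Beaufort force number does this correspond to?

26 kt lies in the Beaufort 6 band (strong breeze, 22–27 kt).

Beaufort force 6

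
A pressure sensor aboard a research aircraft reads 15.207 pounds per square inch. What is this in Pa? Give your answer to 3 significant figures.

105000 Pa

1 psi = 6894.76 Pa, so 15.207 × 6894.76 = 105000 Pa.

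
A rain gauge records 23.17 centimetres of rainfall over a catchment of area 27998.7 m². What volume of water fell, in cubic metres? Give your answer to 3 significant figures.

Depth: 23.17 cm × 10 = 231.7 mm.
1 mm over 1 m² is 1 L, so volume = 231.7 × 27998.7 = 6487298.8 L = 6490 m³.

6490 cubic metres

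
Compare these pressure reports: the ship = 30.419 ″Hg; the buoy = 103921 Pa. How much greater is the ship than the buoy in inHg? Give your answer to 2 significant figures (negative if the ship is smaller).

the buoy: 103921 Pa = 30.6879 inHg.
Difference: 30.4190 − 30.6879 = -0.27 inHg.

-0.27 inHg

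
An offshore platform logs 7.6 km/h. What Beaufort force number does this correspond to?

Beaufort force 2

7.6 km/h = 2.1 m/s, which is Beaufort 2 (light breeze, 1.6–3.3 m/s).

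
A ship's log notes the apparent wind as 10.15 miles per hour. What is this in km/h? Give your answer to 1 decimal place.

16.3 km/h

1 mph = 1.60934 km/h, so 10.15 × 1.60934 = 16.3 km/h.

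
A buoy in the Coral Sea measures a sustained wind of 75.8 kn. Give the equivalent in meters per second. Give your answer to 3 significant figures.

1 kt = 0.514444 m/s, so 75.8 × 0.514444 = 39.0 m/s.

39.0 m/s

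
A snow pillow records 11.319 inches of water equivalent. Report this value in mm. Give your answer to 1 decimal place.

287.5 mm

1 in = 25.4 mm, so 11.319 × 25.4 = 287.5 mm.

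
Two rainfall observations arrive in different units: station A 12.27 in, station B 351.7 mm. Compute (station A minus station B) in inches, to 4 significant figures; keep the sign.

station B: 351.7 mm = 13.84646 in.
Difference: 12.27000 − 13.84646 = -1.576 in.

-1.576 in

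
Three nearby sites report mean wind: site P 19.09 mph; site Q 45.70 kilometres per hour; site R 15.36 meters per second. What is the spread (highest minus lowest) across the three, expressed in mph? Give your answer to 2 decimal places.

15.27 mph

site Q: 45.70 km/h = 28.3967 mph.
site R: 15.36 m/s = 34.3593 mph.
Spread: 34.3593 − 19.0900 = 15.27 mph.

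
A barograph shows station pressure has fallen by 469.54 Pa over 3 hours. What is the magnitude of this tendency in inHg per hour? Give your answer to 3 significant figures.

0.0462 inHg per hour

469.54 Pa / 3 h × 0.0002953 inHg/Pa = 0.0462 inHg/h.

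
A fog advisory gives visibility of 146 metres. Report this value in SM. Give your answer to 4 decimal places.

1 m = 0.000621371 SM, so 146 × 0.000621371 = 0.0907 SM.

0.0907 SM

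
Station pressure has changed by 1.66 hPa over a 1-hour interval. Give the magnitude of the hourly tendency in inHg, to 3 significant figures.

0.0490 inHg per hour

1.66 hPa / 1 h × 0.02953 inHg/hPa = 0.0490 inHg/h.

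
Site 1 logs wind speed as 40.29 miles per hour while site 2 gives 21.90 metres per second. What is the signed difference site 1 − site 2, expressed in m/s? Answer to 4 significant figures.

-3.889 m/s

site 1: 40.29 mph = 18.01124 m/s.
Difference: 18.01124 − 21.90000 = -3.889 m/s.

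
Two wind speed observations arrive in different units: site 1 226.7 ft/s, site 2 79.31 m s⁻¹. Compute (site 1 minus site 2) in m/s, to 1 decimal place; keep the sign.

-10.2 m/s

site 1: 226.7 ft/s = 69.098 m/s.
Difference: 69.098 − 79.310 = -10.2 m/s.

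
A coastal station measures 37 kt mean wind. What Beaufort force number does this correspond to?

Beaufort force 8

37 kt lies in the Beaufort 8 band (gale, 34–40 kt).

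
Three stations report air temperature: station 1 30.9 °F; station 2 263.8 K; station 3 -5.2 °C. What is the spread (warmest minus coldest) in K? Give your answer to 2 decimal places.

station 1: 30.9 °F = -0.611 °C.
station 2: 263.8 K = -9.350 °C.
Spread: (-0.611) − (-9.350) = 8.739 °C.

8.74 K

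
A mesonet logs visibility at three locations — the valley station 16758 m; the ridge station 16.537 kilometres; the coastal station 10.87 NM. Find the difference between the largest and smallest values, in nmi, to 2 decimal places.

the valley station: 16758 m = 9.0486 nmi.
the ridge station: 16.537 km = 8.9293 nmi.
Spread: 10.8700 − 8.9293 = 1.94 nmi.

1.94 nmi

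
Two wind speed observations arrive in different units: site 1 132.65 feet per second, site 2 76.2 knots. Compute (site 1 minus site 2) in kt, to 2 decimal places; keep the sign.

site 1: 132.65 ft/s = 78.5930 kt.
Difference: 78.5930 − 76.2000 = 2.39 kt.

2.39 kt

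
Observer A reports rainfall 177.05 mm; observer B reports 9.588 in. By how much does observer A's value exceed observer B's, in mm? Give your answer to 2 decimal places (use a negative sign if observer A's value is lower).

observer B: 9.588 in = 243.5352 mm.
Difference: 177.0500 − 243.5352 = -66.49 mm.

-66.49 mm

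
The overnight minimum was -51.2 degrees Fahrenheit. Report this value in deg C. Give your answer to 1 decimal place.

-46.2 °C

°C = (°F − 32) × 5/9 = (-51.2 − 32) / 1.8 = -46.2 °C.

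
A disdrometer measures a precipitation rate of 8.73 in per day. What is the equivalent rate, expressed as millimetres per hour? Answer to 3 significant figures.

9.24 mm/hour

8.73 in/day × 25.4 mm/in × 0.0416667 day/hour = 9.24 mm/hour.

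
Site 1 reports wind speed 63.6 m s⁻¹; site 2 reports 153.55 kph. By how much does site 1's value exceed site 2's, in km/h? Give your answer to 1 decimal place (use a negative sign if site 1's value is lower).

75.4 km/h

site 1: 63.6 m/s = 228.960 km/h.
Difference: 228.960 − 153.550 = 75.4 km/h.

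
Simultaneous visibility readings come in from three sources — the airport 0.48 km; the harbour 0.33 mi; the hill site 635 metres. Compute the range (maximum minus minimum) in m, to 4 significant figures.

155.0 m

the airport: 0.48 km = 480.000 m.
the harbour: 0.33 SM = 531.084 m.
Spread: 635.000 − 480.000 = 155.0 m.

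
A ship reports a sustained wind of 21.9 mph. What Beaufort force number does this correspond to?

Beaufort force 5

21.9 mph = 9.8 m/s, which is Beaufort 5 (fresh breeze, 8.0–10.7 m/s).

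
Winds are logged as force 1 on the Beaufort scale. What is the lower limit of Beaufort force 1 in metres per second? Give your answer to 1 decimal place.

0.3 m/s

Beaufort 1 (light air) spans 0.3–1.5 m/s.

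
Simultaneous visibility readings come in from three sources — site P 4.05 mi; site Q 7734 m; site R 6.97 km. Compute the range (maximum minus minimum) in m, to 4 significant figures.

site P: 4.05 SM = 6517.84 m.
site R: 6.97 km = 6970.00 m.
Spread: 7734.00 − 6517.84 = 1216 m.

1216 m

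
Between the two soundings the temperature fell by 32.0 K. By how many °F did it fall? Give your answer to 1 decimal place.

For a temperature change the 32° offset cancels: Δ°F = 32.0 × 1.8 = 57.6 °F.

57.6 °F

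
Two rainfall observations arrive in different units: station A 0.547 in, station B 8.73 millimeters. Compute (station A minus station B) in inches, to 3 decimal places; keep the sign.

0.203 in

station B: 8.73 mm = 0.34370 in.
Difference: 0.54700 − 0.34370 = 0.203 in.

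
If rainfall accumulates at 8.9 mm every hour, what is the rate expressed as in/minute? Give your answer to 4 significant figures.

0.005840 in/minute

8.9 mm/hour × 0.0393701 in/mm × 0.0166667 hour/minute = 0.005840 in/minute.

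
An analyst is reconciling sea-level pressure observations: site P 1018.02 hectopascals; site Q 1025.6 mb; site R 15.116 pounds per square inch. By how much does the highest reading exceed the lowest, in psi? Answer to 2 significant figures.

0.35 psi

site P: 1018.02 hPa = 14.7651 psi.
site Q: 1025.6 mb = 14.8751 psi.
Spread: 15.1160 − 14.7651 = 0.35 psi.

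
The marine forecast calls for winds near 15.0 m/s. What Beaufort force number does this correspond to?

Beaufort force 7

15.0 m/s lies in the Beaufort 7 band (near gale, 13.9–17.1 m/s).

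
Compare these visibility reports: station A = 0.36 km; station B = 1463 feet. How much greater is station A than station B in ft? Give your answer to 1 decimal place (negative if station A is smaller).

-281.9 ft

station A: 0.36 km = 1181.102 ft.
Difference: 1181.102 − 1463.000 = -281.9 ft.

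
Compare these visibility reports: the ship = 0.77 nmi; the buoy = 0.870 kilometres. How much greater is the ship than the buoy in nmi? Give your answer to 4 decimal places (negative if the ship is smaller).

the buoy: 0.870 km = 0.469762 nmi.
Difference: 0.770000 − 0.469762 = 0.3002 nmi.

0.3002 nmi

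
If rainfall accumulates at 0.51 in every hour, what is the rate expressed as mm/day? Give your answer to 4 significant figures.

310.9 mm/day

0.51 in/hour × 25.4 mm/in × 24 hour/day = 310.9 mm/day.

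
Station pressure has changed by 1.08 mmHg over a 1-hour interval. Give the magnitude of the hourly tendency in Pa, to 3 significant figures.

1.08 mmHg / 1 h × 133.322 Pa/mmHg = 144 Pa/h.

144 Pa per hour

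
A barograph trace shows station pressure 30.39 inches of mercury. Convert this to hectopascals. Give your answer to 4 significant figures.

1 inHg = 33.8639 hPa, so 30.39 × 33.8639 = 1029 hPa.

1029 hPa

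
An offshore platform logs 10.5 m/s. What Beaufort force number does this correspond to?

10.5 m/s lies in the Beaufort 5 band (fresh breeze, 8.0–10.7 m/s).

Beaufort force 5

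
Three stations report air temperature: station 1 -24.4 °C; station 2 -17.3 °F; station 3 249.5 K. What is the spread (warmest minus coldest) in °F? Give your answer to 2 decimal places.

6.73 °F

station 2: -17.3 °F = -27.389 °C.
station 3: 249.5 K = -23.650 °C.
Spread: (-23.650) − (-27.389) = 3.739 °C = 6.73 °F.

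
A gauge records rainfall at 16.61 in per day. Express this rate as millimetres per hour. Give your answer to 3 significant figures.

17.6 mm/hour

16.61 in/day × 25.4 mm/in × 0.0416667 day/hour = 17.6 mm/hour.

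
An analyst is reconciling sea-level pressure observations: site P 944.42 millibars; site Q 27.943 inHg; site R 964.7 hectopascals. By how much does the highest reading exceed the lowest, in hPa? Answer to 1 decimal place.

20.3 hPa

site P: 944.42 mb = 944.420 hPa.
site Q: 27.943 inHg = 946.259 hPa.
Spread: 964.700 − 944.420 = 20.3 hPa.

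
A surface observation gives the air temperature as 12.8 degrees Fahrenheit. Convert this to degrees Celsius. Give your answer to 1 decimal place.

-10.7 °C

°C = (°F − 32) × 5/9 = (12.8 − 32) / 1.8 = -10.7 °C.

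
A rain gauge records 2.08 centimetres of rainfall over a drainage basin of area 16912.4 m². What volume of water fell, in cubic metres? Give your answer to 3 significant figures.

Depth: 2.08 cm × 10 = 20.8 mm.
1 mm over 1 m² is 1 L, so volume = 20.8 × 16912.4 = 351777.92 L = 352 m³.

352 cubic metres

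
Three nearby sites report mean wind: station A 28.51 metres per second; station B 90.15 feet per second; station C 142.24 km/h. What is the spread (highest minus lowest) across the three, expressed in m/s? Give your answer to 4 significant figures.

station B: 90.15 ft/s = 27.4777 m/s.
station C: 142.24 km/h = 39.5111 m/s.
Spread: 39.5111 − 27.4777 = 12.03 m/s.

12.03 m/s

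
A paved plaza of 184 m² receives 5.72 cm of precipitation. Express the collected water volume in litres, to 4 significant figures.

10520 litres

Depth: 5.72 cm × 10 = 57.2 mm.
1 mm over 1 m² is 1 L, so volume = 57.2 × 184 = 10524.8 L ≈ 10520 L.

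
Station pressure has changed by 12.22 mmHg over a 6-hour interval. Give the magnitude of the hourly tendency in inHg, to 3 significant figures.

12.22 mmHg / 6 h × 0.0393701 inHg/mmHg = 0.0802 inHg/h.

0.0802 inHg per hour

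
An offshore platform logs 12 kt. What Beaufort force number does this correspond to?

Beaufort force 4

12 kt lies in the Beaufort 4 band (moderate breeze, 11–16 kt).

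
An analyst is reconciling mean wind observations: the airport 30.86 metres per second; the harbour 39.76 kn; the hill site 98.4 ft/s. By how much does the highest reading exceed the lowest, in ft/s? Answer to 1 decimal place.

34.1 ft/s

the airport: 30.86 m/s = 101.247 ft/s.
the harbour: 39.76 kt = 67.107 ft/s.
Spread: 101.247 − 67.107 = 34.1 ft/s.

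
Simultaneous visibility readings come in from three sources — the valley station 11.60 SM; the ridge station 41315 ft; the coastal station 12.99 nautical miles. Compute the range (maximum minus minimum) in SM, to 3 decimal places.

the ridge station: 41315 ft = 7.82481 SM.
the coastal station: 12.99 nmi = 14.94863 SM.
Spread: 14.94863 − 7.82481 = 7.124 SM.

7.124 SM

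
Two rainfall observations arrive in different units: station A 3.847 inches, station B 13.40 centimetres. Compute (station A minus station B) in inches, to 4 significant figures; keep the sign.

-1.429 in

station B: 13.40 cm = 5.27559 in.
Difference: 3.84700 − 5.27559 = -1.429 in.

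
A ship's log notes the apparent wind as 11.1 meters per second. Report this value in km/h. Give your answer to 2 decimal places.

39.96 km/h

1 m/s = 3.6 km/h, so 11.1 × 3.6 = 39.96 km/h.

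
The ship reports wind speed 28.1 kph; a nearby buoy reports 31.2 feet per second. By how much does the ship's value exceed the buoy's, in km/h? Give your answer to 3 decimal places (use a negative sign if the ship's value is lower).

the buoy: 31.2 ft/s = 34.23514 km/h.
Difference: 28.10000 − 34.23514 = -6.135 km/h.

-6.135 km/h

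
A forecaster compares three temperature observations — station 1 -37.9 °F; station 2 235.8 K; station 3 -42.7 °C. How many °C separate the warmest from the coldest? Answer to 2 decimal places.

5.35 °C

station 1: -37.9 °F = -38.833 °C.
station 2: 235.8 K = -37.350 °C.
Spread: (-37.350) − (-42.700) = 5.350 °C.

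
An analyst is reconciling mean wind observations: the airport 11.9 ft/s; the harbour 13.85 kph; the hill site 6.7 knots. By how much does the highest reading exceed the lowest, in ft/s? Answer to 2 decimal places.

the harbour: 13.85 km/h = 12.6221 ft/s.
the hill site: 6.7 kt = 11.3083 ft/s.
Spread: 12.6221 − 11.3083 = 1.31 ft/s.

1.31 ft/s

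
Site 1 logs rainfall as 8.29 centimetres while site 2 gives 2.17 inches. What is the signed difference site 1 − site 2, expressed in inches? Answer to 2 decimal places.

site 1: 8.29 cm = 3.2638 in.
Difference: 3.2638 − 2.1700 = 1.09 in.

1.09 in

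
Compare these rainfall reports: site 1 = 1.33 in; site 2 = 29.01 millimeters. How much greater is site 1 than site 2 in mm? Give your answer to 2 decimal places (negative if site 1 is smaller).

4.77 mm

site 1: 1.33 in = 33.7820 mm.
Difference: 33.7820 − 29.0100 = 4.77 mm.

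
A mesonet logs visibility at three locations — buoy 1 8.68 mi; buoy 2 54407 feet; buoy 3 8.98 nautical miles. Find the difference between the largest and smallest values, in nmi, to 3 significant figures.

buoy 1: 8.68 SM = 7.5427 nmi.
buoy 2: 54407 ft = 8.9542 nmi.
Spread: 8.9800 − 7.5427 = 1.44 nmi.

1.44 nmi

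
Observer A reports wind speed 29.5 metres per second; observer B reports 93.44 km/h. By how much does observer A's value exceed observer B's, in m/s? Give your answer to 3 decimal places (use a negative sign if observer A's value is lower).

3.544 m/s

observer B: 93.44 km/h = 25.95556 m/s.
Difference: 29.50000 − 25.95556 = 3.544 m/s.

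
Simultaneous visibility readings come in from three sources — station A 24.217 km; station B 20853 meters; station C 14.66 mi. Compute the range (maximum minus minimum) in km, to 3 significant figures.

station B: 20853 m = 20.8530 km.
station C: 14.66 SM = 23.5930 km.
Spread: 24.2170 − 20.8530 = 3.36 km.

3.36 km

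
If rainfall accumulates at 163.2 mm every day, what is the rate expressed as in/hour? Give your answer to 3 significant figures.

163.2 mm/day × 0.0393701 in/mm × 0.0416667 day/hour = 0.268 in/hour.

0.268 in/hour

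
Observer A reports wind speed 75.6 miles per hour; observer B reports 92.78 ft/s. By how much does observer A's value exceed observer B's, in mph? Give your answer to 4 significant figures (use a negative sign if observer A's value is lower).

observer B: 92.78 ft/s = 63.2591 mph.
Difference: 75.6000 − 63.2591 = 12.34 mph.

12.34 mph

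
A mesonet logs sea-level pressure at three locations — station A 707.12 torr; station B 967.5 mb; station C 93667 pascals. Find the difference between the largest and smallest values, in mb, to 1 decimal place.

30.8 mb

station A: 707.12 mmHg = 942.749 mb.
station C: 93667 Pa = 936.670 mb.
Spread: 967.500 − 936.670 = 30.8 mb.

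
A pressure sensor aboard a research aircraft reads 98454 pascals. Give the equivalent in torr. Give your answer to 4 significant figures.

1 Pa = 0.00750062 mmHg, so 98454 × 0.00750062 = 738.5 mmHg.

738.5 mmHg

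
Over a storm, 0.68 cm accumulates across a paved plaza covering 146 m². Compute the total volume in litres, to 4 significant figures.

Depth: 0.68 cm × 10 = 6.8 mm.
1 mm over 1 m² is 1 L, so volume = 6.8 × 146 = 992.8 L.

992.8 litres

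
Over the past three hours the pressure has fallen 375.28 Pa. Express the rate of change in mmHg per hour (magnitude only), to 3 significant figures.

0.938 mmHg per hour

375.28 Pa / 3 h × 0.00750062 mmHg/Pa = 0.938 mmHg/h.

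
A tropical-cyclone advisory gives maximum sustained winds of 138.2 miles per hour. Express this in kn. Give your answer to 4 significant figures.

1 mph = 0.868976 kt, so 138.2 × 0.868976 = 120.1 kt.

120.1 kt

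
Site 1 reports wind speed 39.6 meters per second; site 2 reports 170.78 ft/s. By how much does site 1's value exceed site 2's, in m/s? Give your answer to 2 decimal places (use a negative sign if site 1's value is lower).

-12.45 m/s

site 2: 170.78 ft/s = 52.0537 m/s.
Difference: 39.6000 − 52.0537 = -12.45 m/s.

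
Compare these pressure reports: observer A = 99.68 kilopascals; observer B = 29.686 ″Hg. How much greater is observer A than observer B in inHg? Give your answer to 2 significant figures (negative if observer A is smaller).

observer A: 99.68 kPa = 29.4355 inHg.
Difference: 29.4355 − 29.6860 = -0.25 inHg.

-0.25 inHg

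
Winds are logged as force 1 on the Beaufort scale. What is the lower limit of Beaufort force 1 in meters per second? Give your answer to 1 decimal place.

Beaufort 1 (light air) spans 0.3–1.5 m/s.

0.3 m/s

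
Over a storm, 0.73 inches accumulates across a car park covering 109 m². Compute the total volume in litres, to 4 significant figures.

2021 litres

Depth: 0.73 in × 25.4 = 18.542 mm.
1 mm over 1 m² is 1 L, so volume = 18.542 × 109 = 2021.078 L ≈ 2021 L.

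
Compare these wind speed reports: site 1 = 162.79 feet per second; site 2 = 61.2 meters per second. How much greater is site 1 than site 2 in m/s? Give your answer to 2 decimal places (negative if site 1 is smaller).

site 1: 162.79 ft/s = 49.6184 m/s.
Difference: 49.6184 − 61.2000 = -11.58 m/s.

-11.58 m/s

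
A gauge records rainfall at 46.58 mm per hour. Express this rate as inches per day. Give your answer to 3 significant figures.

44.0 in/day

46.58 mm/hour × 0.0393701 in/mm × 24 hour/day = 44.0 in/day.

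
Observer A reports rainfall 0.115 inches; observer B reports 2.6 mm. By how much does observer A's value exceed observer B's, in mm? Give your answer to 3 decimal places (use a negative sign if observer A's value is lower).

0.321 mm

observer A: 0.115 in = 2.92100 mm.
Difference: 2.92100 − 2.60000 = 0.321 mm.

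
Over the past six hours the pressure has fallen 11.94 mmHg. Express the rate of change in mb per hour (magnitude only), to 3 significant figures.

11.94 mmHg / 6 h × 1.33322 mb/mmHg = 2.65 mb/h.

2.65 mb per hour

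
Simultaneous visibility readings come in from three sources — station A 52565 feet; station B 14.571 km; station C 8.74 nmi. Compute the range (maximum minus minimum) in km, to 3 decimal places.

station A: 52565 ft = 16.02181 km.
station C: 8.74 nmi = 16.18648 km.
Spread: 16.18648 − 14.57100 = 1.615 km.

1.615 km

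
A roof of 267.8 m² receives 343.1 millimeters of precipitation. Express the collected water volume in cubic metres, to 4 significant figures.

1 mm over 1 m² is 1 L, so volume = 343.1 × 267.8 = 91882.18 L = 91.88 m³.

91.88 cubic metres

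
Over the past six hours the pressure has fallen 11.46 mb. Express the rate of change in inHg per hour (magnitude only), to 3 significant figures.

0.0564 inHg per hour

11.46 mb / 6 h × 0.02953 inHg/mb = 0.0564 inHg/h.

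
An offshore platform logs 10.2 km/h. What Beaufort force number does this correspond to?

Beaufort force 2

10.2 km/h = 2.8 m/s, which is Beaufort 2 (light breeze, 1.6–3.3 m/s).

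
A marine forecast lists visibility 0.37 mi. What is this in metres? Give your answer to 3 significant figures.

595 m

1 SM = 1609.34 m, so 0.37 × 1609.34 = 595 m.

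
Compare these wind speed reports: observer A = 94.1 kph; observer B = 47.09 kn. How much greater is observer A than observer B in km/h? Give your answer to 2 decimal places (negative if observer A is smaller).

6.89 km/h

observer B: 47.09 kt = 87.2107 km/h.
Difference: 94.1000 − 87.2107 = 6.89 km/h.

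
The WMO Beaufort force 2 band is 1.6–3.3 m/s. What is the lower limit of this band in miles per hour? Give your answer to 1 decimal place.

1.6–3.3 m/s × 2.237 = 3.6–7.4 mph.

3.6 mph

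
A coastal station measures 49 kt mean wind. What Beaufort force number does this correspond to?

Beaufort force 10

49 kt lies in the Beaufort 10 band (storm, 48–55 kt).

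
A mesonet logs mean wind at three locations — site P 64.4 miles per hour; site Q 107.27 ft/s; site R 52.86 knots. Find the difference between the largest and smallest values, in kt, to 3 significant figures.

site P: 64.4 mph = 55.962 kt.
site Q: 107.27 ft/s = 63.556 kt.
Spread: 63.556 − 52.860 = 10.7 kt.

10.7 kt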